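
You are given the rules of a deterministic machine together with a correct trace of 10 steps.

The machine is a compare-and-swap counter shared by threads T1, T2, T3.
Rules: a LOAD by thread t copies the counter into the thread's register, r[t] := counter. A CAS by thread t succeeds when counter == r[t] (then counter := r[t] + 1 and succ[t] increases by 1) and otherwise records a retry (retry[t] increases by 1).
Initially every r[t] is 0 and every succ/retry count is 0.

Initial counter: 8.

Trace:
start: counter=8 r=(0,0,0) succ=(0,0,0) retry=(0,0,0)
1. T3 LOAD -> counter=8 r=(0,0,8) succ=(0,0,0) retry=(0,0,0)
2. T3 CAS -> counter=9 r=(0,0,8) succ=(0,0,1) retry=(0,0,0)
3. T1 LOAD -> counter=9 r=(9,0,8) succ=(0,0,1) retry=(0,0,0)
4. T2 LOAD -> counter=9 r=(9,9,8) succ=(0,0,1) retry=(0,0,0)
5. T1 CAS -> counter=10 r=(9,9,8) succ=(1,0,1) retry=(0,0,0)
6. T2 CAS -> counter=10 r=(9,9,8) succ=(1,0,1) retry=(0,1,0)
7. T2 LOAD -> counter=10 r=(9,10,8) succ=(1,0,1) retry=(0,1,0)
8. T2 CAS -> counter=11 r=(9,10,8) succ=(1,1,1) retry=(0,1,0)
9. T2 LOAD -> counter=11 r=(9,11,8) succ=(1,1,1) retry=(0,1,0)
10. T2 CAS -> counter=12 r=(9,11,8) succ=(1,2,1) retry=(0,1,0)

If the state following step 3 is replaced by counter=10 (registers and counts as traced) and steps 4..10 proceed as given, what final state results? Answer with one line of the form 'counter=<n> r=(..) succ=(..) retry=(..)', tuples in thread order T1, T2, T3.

counter=13 r=(9,12,8) succ=(0,3,1) retry=(1,0,0)

state after step 3 := counter=10 r=(9,0,8) succ=(0,0,1) retry=(0,0,0)
4. T2 LOAD -> counter=10 r=(9,10,8) succ=(0,0,1) retry=(0,0,0)
5. T1 CAS -> counter=10 r=(9,10,8) succ=(0,0,1) retry=(1,0,0)
6. T2 CAS -> counter=11 r=(9,10,8) succ=(0,1,1) retry=(1,0,0)
7. T2 LOAD -> counter=11 r=(9,11,8) succ=(0,1,1) retry=(1,0,0)
8. T2 CAS -> counter=12 r=(9,11,8) succ=(0,2,1) retry=(1,0,0)
9. T2 LOAD -> counter=12 r=(9,12,8) succ=(0,2,1) retry=(1,0,0)
10. T2 CAS -> counter=13 r=(9,12,8) succ=(0,3,1) retry=(1,0,0)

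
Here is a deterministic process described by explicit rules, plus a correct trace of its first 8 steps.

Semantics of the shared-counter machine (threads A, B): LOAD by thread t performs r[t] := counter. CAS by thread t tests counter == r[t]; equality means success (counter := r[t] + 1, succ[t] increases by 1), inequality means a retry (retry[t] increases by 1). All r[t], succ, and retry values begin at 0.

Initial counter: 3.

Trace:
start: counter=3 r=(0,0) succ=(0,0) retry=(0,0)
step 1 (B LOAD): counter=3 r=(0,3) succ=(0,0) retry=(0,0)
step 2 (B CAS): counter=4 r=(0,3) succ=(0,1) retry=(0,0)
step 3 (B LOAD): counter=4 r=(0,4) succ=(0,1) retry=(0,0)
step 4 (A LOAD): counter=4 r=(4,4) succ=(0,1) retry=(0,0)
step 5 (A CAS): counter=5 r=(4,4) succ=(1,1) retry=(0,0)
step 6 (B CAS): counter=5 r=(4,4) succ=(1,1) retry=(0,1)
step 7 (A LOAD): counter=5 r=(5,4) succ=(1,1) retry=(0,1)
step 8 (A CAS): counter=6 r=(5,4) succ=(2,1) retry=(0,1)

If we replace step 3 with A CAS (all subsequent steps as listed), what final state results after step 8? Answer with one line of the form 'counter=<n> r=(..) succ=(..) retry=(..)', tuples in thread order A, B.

counter=6 r=(5,3) succ=(2,1) retry=(1,1)

(re-executing from step 3 with the substitution; state before step 3: counter=4 r=(0,3) succ=(0,1) retry=(0,0))
step 3 (A CAS): counter=4 r=(0,3) succ=(0,1) retry=(1,0)
step 4 (A LOAD): counter=4 r=(4,3) succ=(0,1) retry=(1,0)
step 5 (A CAS): counter=5 r=(4,3) succ=(1,1) retry=(1,0)
step 6 (B CAS): counter=5 r=(4,3) succ=(1,1) retry=(1,1)
step 7 (A LOAD): counter=5 r=(5,3) succ=(1,1) retry=(1,1)
step 8 (A CAS): counter=6 r=(5,3) succ=(2,1) retry=(1,1)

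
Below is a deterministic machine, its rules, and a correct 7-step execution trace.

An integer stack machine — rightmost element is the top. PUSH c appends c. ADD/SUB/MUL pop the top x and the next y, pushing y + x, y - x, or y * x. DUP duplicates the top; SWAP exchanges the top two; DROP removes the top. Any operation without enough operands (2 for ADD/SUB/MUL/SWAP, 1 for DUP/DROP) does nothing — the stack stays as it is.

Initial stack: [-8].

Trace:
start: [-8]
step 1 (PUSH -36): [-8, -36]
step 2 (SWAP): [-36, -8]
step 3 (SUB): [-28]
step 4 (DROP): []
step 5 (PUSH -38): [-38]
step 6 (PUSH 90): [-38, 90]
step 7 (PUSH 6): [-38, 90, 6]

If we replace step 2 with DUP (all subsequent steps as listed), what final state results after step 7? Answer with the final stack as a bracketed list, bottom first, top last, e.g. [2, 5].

(re-executing from step 2 with the substitution; state before step 2: [-8, -36])
step 2 (DUP): [-8, -36, -36]
step 3 (SUB): [-8, 0]
step 4 (DROP): [-8]
step 5 (PUSH -38): [-8, -38]
step 6 (PUSH 90): [-8, -38, 90]
step 7 (PUSH 6): [-8, -38, 90, 6]

[-8, -38, 90, 6]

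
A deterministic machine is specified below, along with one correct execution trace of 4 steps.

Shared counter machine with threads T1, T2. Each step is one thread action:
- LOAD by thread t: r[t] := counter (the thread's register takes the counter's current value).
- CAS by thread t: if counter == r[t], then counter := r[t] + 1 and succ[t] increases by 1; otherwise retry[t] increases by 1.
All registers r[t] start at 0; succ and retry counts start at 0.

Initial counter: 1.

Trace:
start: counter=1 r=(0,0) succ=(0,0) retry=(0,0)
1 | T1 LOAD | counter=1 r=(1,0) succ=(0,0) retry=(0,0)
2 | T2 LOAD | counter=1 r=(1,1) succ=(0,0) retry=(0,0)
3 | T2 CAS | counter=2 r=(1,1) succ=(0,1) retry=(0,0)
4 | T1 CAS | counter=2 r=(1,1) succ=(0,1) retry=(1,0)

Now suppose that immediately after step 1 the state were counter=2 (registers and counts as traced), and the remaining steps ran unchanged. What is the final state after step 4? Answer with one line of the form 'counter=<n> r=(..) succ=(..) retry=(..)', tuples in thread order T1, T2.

counter=3 r=(1,2) succ=(0,1) retry=(1,0)

state after step 1 := counter=2 r=(1,0) succ=(0,0) retry=(0,0)
2 | T2 LOAD | counter=2 r=(1,2) succ=(0,0) retry=(0,0)
3 | T2 CAS | counter=3 r=(1,2) succ=(0,1) retry=(0,0)
4 | T1 CAS | counter=3 r=(1,2) succ=(0,1) retry=(1,0)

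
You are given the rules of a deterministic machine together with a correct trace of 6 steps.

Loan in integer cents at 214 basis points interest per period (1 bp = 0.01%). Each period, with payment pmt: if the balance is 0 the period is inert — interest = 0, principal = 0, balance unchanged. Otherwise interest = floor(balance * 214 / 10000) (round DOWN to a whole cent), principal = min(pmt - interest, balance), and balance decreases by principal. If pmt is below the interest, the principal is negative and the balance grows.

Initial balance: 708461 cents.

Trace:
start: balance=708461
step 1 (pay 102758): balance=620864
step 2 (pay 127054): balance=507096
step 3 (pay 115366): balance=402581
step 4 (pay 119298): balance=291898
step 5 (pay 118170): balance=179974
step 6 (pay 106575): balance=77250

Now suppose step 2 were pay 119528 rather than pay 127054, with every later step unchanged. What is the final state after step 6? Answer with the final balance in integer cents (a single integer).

85441

(re-executing from step 2 with the substitution; state before step 2: balance=620864)
step 2 (pay 119528): balance=514622
step 3 (pay 115366): balance=410268
step 4 (pay 119298): balance=299749
step 5 (pay 118170): balance=187993
step 6 (pay 106575): balance=85441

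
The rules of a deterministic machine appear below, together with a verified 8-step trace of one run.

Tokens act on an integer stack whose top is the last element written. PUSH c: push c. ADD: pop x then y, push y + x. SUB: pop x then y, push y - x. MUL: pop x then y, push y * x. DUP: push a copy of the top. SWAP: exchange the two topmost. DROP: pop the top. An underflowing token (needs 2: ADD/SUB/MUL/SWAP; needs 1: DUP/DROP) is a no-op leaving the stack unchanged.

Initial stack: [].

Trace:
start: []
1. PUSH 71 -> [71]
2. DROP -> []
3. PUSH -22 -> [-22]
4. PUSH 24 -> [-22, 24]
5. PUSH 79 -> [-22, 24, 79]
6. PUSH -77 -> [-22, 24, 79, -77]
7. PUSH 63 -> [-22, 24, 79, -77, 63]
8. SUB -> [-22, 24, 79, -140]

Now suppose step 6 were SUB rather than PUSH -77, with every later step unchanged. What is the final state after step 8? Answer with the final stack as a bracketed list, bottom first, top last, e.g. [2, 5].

(re-executing from step 6 with the substitution; state before step 6: [-22, 24, 79])
6. SUB -> [-22, -55]
7. PUSH 63 -> [-22, -55, 63]
8. SUB -> [-22, -118]

[-22, -118]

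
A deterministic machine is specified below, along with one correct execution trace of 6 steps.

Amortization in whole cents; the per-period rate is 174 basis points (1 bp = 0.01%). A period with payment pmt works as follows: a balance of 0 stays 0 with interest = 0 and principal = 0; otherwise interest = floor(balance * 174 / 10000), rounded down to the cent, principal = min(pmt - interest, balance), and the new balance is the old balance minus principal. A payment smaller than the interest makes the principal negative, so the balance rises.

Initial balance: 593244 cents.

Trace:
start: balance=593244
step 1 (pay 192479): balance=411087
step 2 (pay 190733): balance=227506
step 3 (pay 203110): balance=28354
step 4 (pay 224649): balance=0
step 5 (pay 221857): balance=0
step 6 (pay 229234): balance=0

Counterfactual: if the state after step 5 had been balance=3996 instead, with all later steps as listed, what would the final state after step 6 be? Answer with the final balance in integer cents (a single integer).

0

state after step 5 := balance=3996
step 6 (pay 229234): balance=0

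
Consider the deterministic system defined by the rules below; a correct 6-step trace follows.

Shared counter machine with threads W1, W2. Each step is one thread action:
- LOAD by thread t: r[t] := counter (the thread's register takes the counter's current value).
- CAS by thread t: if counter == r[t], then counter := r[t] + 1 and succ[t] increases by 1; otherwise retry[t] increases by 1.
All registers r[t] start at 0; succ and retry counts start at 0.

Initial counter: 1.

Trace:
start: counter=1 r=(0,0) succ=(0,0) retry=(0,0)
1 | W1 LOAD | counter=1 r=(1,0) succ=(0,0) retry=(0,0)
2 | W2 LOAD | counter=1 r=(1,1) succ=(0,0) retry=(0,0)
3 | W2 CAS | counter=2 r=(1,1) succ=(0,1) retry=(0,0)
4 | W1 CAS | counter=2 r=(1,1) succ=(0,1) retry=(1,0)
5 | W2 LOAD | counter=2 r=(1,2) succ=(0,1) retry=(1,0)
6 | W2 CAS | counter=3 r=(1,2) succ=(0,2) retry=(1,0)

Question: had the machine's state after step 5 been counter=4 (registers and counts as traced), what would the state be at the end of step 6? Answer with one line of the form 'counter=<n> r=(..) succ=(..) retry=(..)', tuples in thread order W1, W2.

state after step 5 := counter=4 r=(1,2) succ=(0,1) retry=(1,0)
6 | W2 CAS | counter=4 r=(1,2) succ=(0,1) retry=(1,1)

counter=4 r=(1,2) succ=(0,1) retry=(1,1)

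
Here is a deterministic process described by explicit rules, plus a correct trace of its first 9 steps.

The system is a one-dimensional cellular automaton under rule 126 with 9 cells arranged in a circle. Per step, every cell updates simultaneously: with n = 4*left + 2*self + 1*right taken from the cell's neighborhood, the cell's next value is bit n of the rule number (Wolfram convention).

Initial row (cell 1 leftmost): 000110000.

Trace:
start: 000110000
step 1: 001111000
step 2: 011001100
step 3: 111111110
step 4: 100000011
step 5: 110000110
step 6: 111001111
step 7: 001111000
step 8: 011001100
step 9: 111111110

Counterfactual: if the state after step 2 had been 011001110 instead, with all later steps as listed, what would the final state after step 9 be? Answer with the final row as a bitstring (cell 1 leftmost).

state after step 2 := 011001110
step 3: 111111011
step 4: 000001110
step 5: 000011011
step 6: 100111111
step 7: 111100000
step 8: 100110001
step 9: 111111011

111111011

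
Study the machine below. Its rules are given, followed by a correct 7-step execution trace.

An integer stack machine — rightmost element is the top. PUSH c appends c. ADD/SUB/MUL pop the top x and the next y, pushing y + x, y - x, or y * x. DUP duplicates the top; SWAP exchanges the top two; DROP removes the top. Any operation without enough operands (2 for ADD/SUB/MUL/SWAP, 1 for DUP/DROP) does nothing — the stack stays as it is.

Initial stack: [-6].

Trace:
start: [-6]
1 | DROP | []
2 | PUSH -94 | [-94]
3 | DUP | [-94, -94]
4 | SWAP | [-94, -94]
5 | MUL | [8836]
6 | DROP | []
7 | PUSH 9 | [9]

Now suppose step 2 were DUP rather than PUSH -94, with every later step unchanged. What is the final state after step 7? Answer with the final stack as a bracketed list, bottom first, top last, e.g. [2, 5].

[9]

(re-executing from step 2 with the substitution; state before step 2: [])
2 | DUP | []
3 | DUP | []
4 | SWAP | []
5 | MUL | []
6 | DROP | []
7 | PUSH 9 | [9]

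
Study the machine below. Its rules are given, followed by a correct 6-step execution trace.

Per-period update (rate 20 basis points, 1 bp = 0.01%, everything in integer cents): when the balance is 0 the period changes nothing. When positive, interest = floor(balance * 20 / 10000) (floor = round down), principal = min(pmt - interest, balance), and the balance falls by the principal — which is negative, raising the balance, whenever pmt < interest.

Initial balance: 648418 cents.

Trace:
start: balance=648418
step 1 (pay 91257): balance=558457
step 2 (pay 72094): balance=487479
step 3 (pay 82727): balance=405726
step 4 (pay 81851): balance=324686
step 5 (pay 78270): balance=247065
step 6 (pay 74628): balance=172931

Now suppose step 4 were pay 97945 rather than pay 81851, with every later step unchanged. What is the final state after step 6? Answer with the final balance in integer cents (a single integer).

156772

(re-executing from step 4 with the substitution; state before step 4: balance=405726)
step 4 (pay 97945): balance=308592
step 5 (pay 78270): balance=230939
step 6 (pay 74628): balance=156772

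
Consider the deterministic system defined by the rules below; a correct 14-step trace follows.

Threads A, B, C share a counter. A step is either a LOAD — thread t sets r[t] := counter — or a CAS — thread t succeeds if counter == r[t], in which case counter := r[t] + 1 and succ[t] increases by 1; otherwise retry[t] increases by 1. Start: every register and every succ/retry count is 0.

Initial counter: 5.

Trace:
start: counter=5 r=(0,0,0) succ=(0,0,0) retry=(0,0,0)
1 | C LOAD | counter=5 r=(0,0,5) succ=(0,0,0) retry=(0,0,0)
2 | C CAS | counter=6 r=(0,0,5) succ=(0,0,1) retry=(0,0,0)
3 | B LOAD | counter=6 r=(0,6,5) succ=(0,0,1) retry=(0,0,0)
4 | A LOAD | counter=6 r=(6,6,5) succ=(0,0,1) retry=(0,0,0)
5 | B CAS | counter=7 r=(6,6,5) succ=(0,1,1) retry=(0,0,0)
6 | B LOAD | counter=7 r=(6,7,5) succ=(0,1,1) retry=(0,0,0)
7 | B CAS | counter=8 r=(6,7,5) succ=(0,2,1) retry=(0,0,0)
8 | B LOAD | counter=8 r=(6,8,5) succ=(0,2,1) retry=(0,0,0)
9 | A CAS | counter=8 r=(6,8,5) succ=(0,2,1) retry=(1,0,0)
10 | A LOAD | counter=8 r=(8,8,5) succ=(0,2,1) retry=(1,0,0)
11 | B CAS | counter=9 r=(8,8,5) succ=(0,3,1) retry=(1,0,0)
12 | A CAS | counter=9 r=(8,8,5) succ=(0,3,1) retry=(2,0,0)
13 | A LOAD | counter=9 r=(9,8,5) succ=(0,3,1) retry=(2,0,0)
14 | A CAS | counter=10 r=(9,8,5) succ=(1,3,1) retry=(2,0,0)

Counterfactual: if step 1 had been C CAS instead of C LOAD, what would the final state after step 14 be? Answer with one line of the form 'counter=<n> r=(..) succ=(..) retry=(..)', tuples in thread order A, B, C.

(re-executing from step 1 with the substitution; state before step 1: counter=5 r=(0,0,0) succ=(0,0,0) retry=(0,0,0))
1 | C CAS | counter=5 r=(0,0,0) succ=(0,0,0) retry=(0,0,1)
2 | C CAS | counter=5 r=(0,0,0) succ=(0,0,0) retry=(0,0,2)
3 | B LOAD | counter=5 r=(0,5,0) succ=(0,0,0) retry=(0,0,2)
4 | A LOAD | counter=5 r=(5,5,0) succ=(0,0,0) retry=(0,0,2)
5 | B CAS | counter=6 r=(5,5,0) succ=(0,1,0) retry=(0,0,2)
6 | B LOAD | counter=6 r=(5,6,0) succ=(0,1,0) retry=(0,0,2)
7 | B CAS | counter=7 r=(5,6,0) succ=(0,2,0) retry=(0,0,2)
8 | B LOAD | counter=7 r=(5,7,0) succ=(0,2,0) retry=(0,0,2)
9 | A CAS | counter=7 r=(5,7,0) succ=(0,2,0) retry=(1,0,2)
10 | A LOAD | counter=7 r=(7,7,0) succ=(0,2,0) retry=(1,0,2)
11 | B CAS | counter=8 r=(7,7,0) succ=(0,3,0) retry=(1,0,2)
12 | A CAS | counter=8 r=(7,7,0) succ=(0,3,0) retry=(2,0,2)
13 | A LOAD | counter=8 r=(8,7,0) succ=(0,3,0) retry=(2,0,2)
14 | A CAS | counter=9 r=(8,7,0) succ=(1,3,0) retry=(2,0,2)

counter=9 r=(8,7,0) succ=(1,3,0) retry=(2,0,2)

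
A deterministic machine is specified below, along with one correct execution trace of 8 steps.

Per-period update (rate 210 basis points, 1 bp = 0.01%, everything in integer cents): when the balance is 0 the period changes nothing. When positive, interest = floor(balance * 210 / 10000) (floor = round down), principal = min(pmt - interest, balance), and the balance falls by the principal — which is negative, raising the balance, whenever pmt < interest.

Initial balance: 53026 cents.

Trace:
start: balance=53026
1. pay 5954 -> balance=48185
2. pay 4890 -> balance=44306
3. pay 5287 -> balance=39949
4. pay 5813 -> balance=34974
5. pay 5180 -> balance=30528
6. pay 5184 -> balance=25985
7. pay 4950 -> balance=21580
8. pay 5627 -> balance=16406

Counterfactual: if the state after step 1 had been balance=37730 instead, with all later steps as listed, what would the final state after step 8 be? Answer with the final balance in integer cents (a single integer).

state after step 1 := balance=37730
2. pay 4890 -> balance=33632
3. pay 5287 -> balance=29051
4. pay 5813 -> balance=23848
5. pay 5180 -> balance=19168
6. pay 5184 -> balance=14386
7. pay 4950 -> balance=9738
8. pay 5627 -> balance=4315

4315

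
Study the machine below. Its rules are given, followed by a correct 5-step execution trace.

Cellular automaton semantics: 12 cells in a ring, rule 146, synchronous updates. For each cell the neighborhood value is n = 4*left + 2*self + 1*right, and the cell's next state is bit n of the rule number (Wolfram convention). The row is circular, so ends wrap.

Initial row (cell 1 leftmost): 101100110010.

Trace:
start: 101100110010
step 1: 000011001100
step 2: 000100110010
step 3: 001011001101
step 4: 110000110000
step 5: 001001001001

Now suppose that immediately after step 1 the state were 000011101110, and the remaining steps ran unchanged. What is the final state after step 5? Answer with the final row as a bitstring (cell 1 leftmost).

state after step 1 := 000011101110
step 2: 000101000101
step 3: 101000101000
step 4: 000101000101
step 5: 101000101000

101000101000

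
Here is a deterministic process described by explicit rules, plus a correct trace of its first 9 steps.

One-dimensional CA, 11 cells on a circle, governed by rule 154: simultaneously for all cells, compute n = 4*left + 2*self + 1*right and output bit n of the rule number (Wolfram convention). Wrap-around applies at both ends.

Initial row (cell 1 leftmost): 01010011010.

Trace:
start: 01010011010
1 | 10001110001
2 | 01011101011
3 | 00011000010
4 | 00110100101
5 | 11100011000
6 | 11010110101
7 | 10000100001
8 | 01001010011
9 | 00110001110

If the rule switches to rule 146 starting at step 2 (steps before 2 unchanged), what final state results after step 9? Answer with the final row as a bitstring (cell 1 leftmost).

10100000101

(re-executing steps 2..9 under rule 146; state before step 2: 10001110001)
2 | 01010101010
3 | 10000000001
4 | 01000000010
5 | 10100000101
6 | 00010001000
7 | 00101010100
8 | 01000000010
9 | 10100000101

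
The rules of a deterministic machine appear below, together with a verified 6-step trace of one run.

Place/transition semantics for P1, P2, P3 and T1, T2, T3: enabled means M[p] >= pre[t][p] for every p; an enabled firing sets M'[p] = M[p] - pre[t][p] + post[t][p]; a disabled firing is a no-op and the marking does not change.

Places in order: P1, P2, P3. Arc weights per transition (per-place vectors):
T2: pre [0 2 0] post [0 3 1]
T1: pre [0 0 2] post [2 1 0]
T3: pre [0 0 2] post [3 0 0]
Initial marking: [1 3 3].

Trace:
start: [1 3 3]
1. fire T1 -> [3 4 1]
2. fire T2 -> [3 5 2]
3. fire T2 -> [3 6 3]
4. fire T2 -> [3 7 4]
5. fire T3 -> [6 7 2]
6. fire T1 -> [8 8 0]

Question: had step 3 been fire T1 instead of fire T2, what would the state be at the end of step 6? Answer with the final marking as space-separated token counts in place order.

5 7 1

(re-executing from step 3 with the substitution; state before step 3: [3 5 2])
3. fire T1 -> [5 6 0]
4. fire T2 -> [5 7 1]
5. fire T3 -> [5 7 1]
6. fire T1 -> [5 7 1]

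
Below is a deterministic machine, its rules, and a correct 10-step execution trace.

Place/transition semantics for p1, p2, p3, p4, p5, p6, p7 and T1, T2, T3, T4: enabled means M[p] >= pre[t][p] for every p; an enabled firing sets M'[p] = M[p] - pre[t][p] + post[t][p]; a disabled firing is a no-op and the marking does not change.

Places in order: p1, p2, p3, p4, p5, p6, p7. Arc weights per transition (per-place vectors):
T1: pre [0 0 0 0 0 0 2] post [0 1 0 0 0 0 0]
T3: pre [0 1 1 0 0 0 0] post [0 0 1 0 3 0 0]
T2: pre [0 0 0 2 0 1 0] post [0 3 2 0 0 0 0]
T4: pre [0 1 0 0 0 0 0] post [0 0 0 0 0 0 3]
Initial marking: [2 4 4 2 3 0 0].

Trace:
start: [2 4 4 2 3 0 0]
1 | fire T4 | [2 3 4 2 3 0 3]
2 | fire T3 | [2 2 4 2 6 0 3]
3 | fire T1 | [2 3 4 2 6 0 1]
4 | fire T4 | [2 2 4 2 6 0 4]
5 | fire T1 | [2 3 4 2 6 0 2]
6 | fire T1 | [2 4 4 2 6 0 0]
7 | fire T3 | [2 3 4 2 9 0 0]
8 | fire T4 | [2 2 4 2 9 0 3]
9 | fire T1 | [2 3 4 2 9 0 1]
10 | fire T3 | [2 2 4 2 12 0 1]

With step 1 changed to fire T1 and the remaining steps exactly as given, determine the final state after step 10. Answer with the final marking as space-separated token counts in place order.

(re-executing from step 1 with the substitution; state before step 1: [2 4 4 2 3 0 0])
1 | fire T1 | [2 4 4 2 3 0 0]
2 | fire T3 | [2 3 4 2 6 0 0]
3 | fire T1 | [2 3 4 2 6 0 0]
4 | fire T4 | [2 2 4 2 6 0 3]
5 | fire T1 | [2 3 4 2 6 0 1]
6 | fire T1 | [2 3 4 2 6 0 1]
7 | fire T3 | [2 2 4 2 9 0 1]
8 | fire T4 | [2 1 4 2 9 0 4]
9 | fire T1 | [2 2 4 2 9 0 2]
10 | fire T3 | [2 1 4 2 12 0 2]

2 1 4 2 12 0 2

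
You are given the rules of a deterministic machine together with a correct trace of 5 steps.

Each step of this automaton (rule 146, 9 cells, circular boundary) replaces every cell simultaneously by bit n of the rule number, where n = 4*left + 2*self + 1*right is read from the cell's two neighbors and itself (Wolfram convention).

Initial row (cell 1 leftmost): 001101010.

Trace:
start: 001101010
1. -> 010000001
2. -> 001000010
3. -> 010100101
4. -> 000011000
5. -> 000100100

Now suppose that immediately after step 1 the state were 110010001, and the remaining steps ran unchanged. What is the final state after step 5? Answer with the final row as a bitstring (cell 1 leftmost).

state after step 1 := 110010001
2. -> 101101010
3. -> 000000000
4. -> 000000000
5. -> 000000000

000000000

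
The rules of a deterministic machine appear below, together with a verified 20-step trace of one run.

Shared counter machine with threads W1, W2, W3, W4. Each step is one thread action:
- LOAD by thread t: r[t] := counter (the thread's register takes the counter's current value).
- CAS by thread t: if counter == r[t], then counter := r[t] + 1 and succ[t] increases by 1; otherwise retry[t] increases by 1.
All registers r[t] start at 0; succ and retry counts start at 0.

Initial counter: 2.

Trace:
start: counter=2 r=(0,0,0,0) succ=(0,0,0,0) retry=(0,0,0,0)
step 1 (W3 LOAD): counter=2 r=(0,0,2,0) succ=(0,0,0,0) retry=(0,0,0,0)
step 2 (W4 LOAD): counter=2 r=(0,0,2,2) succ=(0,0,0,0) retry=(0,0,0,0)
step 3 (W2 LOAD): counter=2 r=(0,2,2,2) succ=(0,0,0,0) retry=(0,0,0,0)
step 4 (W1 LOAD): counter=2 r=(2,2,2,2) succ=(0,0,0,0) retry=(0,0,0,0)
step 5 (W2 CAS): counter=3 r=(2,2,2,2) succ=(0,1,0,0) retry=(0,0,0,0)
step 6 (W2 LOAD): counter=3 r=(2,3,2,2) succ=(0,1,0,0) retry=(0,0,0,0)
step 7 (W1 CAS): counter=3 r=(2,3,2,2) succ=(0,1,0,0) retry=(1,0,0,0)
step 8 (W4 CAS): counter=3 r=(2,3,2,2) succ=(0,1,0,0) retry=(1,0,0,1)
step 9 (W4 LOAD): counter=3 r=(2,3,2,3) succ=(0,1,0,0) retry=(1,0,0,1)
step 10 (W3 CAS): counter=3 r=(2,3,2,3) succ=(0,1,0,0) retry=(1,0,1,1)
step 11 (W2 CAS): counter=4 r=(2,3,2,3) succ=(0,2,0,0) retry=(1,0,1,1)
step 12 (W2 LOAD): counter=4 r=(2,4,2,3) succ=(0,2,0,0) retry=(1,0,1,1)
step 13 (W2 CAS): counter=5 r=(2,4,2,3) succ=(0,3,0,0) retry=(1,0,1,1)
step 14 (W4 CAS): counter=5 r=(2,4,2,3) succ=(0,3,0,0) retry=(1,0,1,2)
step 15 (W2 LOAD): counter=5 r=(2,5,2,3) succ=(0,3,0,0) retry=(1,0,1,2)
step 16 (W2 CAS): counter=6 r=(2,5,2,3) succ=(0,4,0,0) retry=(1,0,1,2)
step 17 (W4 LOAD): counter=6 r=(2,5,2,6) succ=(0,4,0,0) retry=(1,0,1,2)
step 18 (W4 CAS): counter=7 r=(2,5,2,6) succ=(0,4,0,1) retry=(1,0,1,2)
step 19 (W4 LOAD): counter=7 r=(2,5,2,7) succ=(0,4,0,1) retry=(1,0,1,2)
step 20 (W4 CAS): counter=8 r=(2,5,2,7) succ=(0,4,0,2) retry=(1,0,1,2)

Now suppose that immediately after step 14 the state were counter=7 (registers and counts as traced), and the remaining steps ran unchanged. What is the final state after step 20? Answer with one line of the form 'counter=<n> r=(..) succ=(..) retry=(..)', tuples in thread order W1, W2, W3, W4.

state after step 14 := counter=7 r=(2,4,2,3) succ=(0,3,0,0) retry=(1,0,1,2)
step 15 (W2 LOAD): counter=7 r=(2,7,2,3) succ=(0,3,0,0) retry=(1,0,1,2)
step 16 (W2 CAS): counter=8 r=(2,7,2,3) succ=(0,4,0,0) retry=(1,0,1,2)
step 17 (W4 LOAD): counter=8 r=(2,7,2,8) succ=(0,4,0,0) retry=(1,0,1,2)
step 18 (W4 CAS): counter=9 r=(2,7,2,8) succ=(0,4,0,1) retry=(1,0,1,2)
step 19 (W4 LOAD): counter=9 r=(2,7,2,9) succ=(0,4,0,1) retry=(1,0,1,2)
step 20 (W4 CAS): counter=10 r=(2,7,2,9) succ=(0,4,0,2) retry=(1,0,1,2)

counter=10 r=(2,7,2,9) succ=(0,4,0,2) retry=(1,0,1,2)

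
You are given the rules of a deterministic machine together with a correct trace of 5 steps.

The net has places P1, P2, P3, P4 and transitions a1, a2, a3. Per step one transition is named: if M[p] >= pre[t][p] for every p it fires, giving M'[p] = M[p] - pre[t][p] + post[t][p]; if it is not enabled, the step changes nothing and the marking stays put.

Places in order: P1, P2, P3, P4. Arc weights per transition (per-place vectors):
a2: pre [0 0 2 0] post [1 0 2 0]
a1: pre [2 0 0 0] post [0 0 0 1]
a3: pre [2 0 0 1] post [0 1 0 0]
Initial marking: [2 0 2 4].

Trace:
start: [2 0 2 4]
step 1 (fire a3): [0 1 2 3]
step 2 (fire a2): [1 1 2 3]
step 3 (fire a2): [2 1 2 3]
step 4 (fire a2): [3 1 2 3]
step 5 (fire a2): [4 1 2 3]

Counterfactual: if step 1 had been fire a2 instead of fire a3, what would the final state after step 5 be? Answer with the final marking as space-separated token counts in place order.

7 0 2 4

(re-executing from step 1 with the substitution; state before step 1: [2 0 2 4])
step 1 (fire a2): [3 0 2 4]
step 2 (fire a2): [4 0 2 4]
step 3 (fire a2): [5 0 2 4]
step 4 (fire a2): [6 0 2 4]
step 5 (fire a2): [7 0 2 4]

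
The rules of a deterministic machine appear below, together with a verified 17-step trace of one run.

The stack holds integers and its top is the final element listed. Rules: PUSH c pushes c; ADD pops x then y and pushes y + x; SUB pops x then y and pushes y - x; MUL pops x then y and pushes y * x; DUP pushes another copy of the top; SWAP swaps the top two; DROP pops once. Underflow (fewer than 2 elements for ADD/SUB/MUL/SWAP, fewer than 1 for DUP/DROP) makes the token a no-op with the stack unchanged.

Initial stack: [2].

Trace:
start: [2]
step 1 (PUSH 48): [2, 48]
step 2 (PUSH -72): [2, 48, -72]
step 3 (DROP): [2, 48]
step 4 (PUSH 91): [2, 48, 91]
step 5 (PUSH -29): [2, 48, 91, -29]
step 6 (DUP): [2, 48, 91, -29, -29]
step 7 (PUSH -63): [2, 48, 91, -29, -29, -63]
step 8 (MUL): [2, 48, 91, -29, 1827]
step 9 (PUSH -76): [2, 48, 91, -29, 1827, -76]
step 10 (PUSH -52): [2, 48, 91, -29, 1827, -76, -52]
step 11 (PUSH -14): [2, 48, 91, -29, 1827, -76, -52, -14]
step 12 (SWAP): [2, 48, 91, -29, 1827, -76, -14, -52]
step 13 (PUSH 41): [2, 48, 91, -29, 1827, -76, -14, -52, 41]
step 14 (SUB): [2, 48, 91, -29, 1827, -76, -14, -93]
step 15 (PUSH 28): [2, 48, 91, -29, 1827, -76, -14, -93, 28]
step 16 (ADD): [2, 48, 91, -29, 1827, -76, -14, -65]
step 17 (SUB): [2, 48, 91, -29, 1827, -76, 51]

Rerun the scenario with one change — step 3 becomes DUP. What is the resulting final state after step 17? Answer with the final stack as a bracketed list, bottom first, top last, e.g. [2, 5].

(re-executing from step 3 with the substitution; state before step 3: [2, 48, -72])
step 3 (DUP): [2, 48, -72, -72]
step 4 (PUSH 91): [2, 48, -72, -72, 91]
step 5 (PUSH -29): [2, 48, -72, -72, 91, -29]
step 6 (DUP): [2, 48, -72, -72, 91, -29, -29]
step 7 (PUSH -63): [2, 48, -72, -72, 91, -29, -29, -63]
step 8 (MUL): [2, 48, -72, -72, 91, -29, 1827]
step 9 (PUSH -76): [2, 48, -72, -72, 91, -29, 1827, -76]
step 10 (PUSH -52): [2, 48, -72, -72, 91, -29, 1827, -76, -52]
step 11 (PUSH -14): [2, 48, -72, -72, 91, -29, 1827, -76, -52, -14]
step 12 (SWAP): [2, 48, -72, -72, 91, -29, 1827, -76, -14, -52]
step 13 (PUSH 41): [2, 48, -72, -72, 91, -29, 1827, -76, -14, -52, 41]
step 14 (SUB): [2, 48, -72, -72, 91, -29, 1827, -76, -14, -93]
step 15 (PUSH 28): [2, 48, -72, -72, 91, -29, 1827, -76, -14, -93, 28]
step 16 (ADD): [2, 48, -72, -72, 91, -29, 1827, -76, -14, -65]
step 17 (SUB): [2, 48, -72, -72, 91, -29, 1827, -76, 51]

[2, 48, -72, -72, 91, -29, 1827, -76, 51]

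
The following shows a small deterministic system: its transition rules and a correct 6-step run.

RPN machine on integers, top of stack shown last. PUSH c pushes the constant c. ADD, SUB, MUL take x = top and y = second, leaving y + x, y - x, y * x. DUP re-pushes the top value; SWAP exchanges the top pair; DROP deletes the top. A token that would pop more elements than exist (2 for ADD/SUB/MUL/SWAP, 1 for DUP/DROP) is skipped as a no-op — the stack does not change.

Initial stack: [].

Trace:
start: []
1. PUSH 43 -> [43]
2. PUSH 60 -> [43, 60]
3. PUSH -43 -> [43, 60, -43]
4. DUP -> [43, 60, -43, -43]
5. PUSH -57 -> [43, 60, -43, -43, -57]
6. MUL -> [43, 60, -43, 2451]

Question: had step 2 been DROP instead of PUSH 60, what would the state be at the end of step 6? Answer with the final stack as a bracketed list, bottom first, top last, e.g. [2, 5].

(re-executing from step 2 with the substitution; state before step 2: [43])
2. DROP -> []
3. PUSH -43 -> [-43]
4. DUP -> [-43, -43]
5. PUSH -57 -> [-43, -43, -57]
6. MUL -> [-43, 2451]

[-43, 2451]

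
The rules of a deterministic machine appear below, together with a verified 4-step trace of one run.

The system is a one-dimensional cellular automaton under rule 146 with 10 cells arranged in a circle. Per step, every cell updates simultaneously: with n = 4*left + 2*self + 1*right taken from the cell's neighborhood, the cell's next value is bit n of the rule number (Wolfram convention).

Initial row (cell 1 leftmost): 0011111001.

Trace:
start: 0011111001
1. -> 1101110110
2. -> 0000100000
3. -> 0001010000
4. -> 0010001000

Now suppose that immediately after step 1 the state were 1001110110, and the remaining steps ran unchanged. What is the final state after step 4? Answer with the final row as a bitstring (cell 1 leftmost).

0100101001

state after step 1 := 1001110110
2. -> 0110100000
3. -> 1000010000
4. -> 0100101001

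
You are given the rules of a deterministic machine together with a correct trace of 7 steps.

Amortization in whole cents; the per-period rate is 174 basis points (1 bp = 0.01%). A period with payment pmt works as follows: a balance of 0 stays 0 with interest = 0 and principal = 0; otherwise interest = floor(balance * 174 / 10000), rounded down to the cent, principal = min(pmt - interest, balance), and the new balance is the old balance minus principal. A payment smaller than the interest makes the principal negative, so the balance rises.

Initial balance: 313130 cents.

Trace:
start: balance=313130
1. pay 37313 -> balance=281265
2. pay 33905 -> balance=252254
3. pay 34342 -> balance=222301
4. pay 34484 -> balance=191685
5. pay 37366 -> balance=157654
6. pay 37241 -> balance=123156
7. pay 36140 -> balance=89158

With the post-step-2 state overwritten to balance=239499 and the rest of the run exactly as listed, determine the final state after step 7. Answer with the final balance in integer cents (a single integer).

75254

state after step 2 := balance=239499
3. pay 34342 -> balance=209324
4. pay 34484 -> balance=178482
5. pay 37366 -> balance=144221
6. pay 37241 -> balance=109489
7. pay 36140 -> balance=75254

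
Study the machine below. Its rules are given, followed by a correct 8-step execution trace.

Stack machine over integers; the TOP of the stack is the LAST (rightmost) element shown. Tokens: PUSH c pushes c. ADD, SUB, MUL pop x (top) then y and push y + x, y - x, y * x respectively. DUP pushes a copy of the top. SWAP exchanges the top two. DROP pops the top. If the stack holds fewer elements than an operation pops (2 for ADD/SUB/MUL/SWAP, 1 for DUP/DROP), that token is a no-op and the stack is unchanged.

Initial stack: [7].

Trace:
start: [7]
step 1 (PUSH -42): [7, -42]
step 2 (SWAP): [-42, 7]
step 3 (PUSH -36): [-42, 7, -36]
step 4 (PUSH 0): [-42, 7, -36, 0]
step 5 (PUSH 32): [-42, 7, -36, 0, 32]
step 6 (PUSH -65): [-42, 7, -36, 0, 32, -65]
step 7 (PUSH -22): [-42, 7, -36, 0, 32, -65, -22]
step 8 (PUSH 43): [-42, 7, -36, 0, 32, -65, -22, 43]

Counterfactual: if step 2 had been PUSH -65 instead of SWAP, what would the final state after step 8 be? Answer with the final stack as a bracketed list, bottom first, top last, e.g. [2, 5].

[7, -42, -65, -36, 0, 32, -65, -22, 43]

(re-executing from step 2 with the substitution; state before step 2: [7, -42])
step 2 (PUSH -65): [7, -42, -65]
step 3 (PUSH -36): [7, -42, -65, -36]
step 4 (PUSH 0): [7, -42, -65, -36, 0]
step 5 (PUSH 32): [7, -42, -65, -36, 0, 32]
step 6 (PUSH -65): [7, -42, -65, -36, 0, 32, -65]
step 7 (PUSH -22): [7, -42, -65, -36, 0, 32, -65, -22]
step 8 (PUSH 43): [7, -42, -65, -36, 0, 32, -65, -22, 43]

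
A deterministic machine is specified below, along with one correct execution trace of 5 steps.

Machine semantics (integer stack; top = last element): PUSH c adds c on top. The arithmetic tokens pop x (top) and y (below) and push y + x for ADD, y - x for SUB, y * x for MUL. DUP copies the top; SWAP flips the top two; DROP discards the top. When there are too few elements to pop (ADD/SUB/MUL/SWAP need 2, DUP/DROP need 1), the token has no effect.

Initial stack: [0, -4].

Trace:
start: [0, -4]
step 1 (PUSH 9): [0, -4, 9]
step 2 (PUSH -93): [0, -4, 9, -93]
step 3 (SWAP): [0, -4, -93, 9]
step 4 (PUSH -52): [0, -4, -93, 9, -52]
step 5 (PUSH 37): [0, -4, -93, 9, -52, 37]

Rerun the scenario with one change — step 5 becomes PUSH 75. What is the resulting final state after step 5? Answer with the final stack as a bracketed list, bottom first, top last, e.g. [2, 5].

(re-executing from step 5 with the substitution; state before step 5: [0, -4, -93, 9, -52])
step 5 (PUSH 75): [0, -4, -93, 9, -52, 75]

[0, -4, -93, 9, -52, 75]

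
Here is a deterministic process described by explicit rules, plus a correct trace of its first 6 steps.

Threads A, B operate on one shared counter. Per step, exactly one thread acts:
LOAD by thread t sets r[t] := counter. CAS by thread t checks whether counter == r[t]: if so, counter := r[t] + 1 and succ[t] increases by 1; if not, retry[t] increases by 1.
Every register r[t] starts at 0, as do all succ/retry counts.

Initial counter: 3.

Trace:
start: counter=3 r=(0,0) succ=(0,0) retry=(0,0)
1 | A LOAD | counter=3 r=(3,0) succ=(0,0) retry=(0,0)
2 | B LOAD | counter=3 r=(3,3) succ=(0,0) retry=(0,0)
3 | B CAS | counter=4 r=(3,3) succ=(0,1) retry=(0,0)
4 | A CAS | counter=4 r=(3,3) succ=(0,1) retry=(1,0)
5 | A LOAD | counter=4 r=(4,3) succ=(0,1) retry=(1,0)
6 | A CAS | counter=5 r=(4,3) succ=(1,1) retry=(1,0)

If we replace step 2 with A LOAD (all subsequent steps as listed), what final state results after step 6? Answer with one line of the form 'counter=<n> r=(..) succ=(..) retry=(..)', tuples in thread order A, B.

counter=5 r=(4,0) succ=(2,0) retry=(0,1)

(re-executing from step 2 with the substitution; state before step 2: counter=3 r=(3,0) succ=(0,0) retry=(0,0))
2 | A LOAD | counter=3 r=(3,0) succ=(0,0) retry=(0,0)
3 | B CAS | counter=3 r=(3,0) succ=(0,0) retry=(0,1)
4 | A CAS | counter=4 r=(3,0) succ=(1,0) retry=(0,1)
5 | A LOAD | counter=4 r=(4,0) succ=(1,0) retry=(0,1)
6 | A CAS | counter=5 r=(4,0) succ=(2,0) retry=(0,1)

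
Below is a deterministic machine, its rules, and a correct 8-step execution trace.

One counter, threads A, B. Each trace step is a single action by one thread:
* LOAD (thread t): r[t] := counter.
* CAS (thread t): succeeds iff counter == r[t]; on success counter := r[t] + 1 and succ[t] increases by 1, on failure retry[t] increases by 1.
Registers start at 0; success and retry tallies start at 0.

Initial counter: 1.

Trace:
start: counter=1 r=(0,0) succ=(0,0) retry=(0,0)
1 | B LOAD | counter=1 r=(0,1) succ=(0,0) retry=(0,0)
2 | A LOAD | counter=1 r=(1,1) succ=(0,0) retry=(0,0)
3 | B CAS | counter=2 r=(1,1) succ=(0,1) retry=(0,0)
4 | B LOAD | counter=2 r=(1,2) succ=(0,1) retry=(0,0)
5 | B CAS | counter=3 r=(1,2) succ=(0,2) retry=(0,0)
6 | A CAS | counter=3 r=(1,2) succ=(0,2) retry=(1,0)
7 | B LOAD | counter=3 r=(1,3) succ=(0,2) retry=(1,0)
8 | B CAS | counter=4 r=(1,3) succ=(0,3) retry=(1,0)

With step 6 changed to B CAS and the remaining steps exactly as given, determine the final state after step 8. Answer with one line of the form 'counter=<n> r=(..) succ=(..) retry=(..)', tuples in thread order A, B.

counter=4 r=(1,3) succ=(0,3) retry=(0,1)

(re-executing from step 6 with the substitution; state before step 6: counter=3 r=(1,2) succ=(0,2) retry=(0,0))
6 | B CAS | counter=3 r=(1,2) succ=(0,2) retry=(0,1)
7 | B LOAD | counter=3 r=(1,3) succ=(0,2) retry=(0,1)
8 | B CAS | counter=4 r=(1,3) succ=(0,3) retry=(0,1)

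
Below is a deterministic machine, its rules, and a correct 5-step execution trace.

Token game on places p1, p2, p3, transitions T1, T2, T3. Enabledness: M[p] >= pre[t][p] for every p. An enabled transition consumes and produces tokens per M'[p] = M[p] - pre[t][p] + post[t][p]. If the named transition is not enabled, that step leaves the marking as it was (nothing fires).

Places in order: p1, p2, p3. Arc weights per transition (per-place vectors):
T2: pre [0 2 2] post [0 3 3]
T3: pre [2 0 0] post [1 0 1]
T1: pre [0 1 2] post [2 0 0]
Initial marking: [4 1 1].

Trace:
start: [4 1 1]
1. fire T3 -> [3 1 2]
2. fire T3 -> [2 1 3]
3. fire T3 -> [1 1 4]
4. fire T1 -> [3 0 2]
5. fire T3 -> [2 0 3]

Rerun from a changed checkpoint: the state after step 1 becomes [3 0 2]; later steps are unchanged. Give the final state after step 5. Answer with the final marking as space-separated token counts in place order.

1 0 4

state after step 1 := [3 0 2]
2. fire T3 -> [2 0 3]
3. fire T3 -> [1 0 4]
4. fire T1 -> [1 0 4]
5. fire T3 -> [1 0 4]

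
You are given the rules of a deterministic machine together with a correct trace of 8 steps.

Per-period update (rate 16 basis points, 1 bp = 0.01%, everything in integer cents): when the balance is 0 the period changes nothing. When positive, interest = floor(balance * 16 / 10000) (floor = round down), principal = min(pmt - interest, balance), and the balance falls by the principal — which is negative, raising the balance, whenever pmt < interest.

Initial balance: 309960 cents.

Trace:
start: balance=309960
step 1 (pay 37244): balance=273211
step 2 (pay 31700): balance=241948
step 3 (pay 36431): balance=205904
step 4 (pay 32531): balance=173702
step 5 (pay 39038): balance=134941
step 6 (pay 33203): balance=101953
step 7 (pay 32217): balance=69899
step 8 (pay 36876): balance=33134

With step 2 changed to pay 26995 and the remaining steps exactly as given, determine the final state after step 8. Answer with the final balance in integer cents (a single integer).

37884

(re-executing from step 2 with the substitution; state before step 2: balance=273211)
step 2 (pay 26995): balance=246653
step 3 (pay 36431): balance=210616
step 4 (pay 32531): balance=178421
step 5 (pay 39038): balance=139668
step 6 (pay 33203): balance=106688
step 7 (pay 32217): balance=74641
step 8 (pay 36876): balance=37884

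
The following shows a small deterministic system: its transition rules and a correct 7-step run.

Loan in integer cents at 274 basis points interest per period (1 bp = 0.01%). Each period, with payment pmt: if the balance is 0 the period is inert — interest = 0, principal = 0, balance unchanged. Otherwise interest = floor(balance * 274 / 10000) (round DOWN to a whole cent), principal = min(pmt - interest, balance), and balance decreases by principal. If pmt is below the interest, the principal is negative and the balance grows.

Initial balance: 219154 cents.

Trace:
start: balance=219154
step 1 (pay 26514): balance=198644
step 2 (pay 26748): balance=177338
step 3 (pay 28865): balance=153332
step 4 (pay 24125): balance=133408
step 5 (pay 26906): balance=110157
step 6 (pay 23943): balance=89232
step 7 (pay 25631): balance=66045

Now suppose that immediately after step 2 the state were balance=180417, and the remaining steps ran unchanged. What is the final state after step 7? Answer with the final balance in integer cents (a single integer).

69568

state after step 2 := balance=180417
step 3 (pay 28865): balance=156495
step 4 (pay 24125): balance=136657
step 5 (pay 26906): balance=113495
step 6 (pay 23943): balance=92661
step 7 (pay 25631): balance=69568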